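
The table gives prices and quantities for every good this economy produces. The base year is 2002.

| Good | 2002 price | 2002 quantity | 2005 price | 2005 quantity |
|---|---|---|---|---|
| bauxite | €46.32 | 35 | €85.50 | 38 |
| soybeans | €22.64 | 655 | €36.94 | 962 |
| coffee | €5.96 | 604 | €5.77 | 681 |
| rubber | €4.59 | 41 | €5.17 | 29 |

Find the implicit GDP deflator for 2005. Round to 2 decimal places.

Nominal GDP 2005 = 85.50·38 + 36.94·962 + 5.77·681 + 5.17·29 = 42864.58.
Real GDP 2005 (at 2002 prices) = 46.32·38 + 22.64·962 + 5.96·681 + 4.59·29 = 27731.71.
Deflator = Nominal/Real × 100 = 42864.58/27731.71 × 100 = 154.569.

154.57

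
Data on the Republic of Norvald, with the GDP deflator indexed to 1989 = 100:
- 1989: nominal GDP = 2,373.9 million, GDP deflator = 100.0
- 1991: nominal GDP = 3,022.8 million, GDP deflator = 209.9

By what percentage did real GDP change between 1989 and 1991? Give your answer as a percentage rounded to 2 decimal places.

Real GDP 1989 = 2373.9 / 1.000 = 2373.90.
Real GDP 1991 = 3022.8 / 2.099 = 1440.11.
Real growth = 1440.11 / 2373.90 − 1 = -0.3934.

-39.34%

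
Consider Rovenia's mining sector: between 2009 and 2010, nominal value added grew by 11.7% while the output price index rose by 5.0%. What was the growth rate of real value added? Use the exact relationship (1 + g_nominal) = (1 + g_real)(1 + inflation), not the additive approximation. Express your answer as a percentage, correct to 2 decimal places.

6.38%

(1 + g_nom) = (1 + g_real)(1 + π), so g_real = 1.1170 / 1.0500 − 1 = 0.06381.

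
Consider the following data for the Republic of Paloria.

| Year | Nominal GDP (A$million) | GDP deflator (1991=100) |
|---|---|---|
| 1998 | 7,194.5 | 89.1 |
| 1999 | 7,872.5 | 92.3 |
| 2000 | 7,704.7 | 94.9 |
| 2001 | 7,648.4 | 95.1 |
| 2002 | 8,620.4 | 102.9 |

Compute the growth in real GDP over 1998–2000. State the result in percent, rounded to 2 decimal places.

Real GDP 1998 = 7194.5/0.891 = 8074.64.
Real GDP 2000 = 7704.7/0.949 = 8118.76.
Change = 8118.76/8074.64 − 1 = 0.0055.

0.55%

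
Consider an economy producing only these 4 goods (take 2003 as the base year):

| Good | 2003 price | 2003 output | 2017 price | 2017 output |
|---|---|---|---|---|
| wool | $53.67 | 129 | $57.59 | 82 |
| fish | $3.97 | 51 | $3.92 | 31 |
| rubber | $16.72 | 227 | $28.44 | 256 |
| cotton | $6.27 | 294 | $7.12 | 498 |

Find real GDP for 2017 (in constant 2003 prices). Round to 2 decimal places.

$11926.79

Real GDP 2017 = Σ (p_2003 × q_2017) = 53.67·82 + 3.97·31 + 16.72·256 + 6.27·498 = 11926.79.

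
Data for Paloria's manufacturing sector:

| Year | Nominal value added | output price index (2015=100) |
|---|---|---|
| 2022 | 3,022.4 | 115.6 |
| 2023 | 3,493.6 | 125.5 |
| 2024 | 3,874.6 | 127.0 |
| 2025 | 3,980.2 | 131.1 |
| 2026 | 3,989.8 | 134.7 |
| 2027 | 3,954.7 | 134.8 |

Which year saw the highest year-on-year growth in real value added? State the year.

2024

2023: real = 3493.6/1.255 = 2783.75; growth vs 2022 (2614.53) = 6.47%.
2024: real = 3874.6/1.270 = 3050.87; growth vs 2023 (2783.75) = 9.60%.
2025: real = 3980.2/1.311 = 3036.00; growth vs 2024 (3050.87) = -0.49%.
2026: real = 3989.8/1.347 = 2961.99; growth vs 2025 (3036.00) = -2.44%.
2027: real = 3954.7/1.348 = 2933.75; growth vs 2026 (2961.99) = -0.95%.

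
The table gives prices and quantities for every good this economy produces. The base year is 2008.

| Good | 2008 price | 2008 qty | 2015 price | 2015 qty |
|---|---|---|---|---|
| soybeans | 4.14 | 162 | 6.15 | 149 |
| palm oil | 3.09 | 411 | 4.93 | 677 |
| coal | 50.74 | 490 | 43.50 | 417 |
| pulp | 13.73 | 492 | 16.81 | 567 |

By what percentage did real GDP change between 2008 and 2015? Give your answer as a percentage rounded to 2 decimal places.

Real GDP 2008 = Nominal GDP 2008 = 4.14·162 + 3.09·411 + 50.74·490 + 13.73·492 = 33558.43.
Real GDP 2015 (at 2008 prices) = 4.14·149 + 3.09·677 + 50.74·417 + 13.73·567 = 31652.28.
Real growth = 31652.28/33558.43 − 1 = -0.0568.

-5.68%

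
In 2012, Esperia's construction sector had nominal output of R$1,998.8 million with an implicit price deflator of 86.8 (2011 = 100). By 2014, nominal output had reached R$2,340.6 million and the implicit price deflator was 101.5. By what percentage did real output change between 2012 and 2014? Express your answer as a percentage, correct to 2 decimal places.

Deflate each year: 2012 → 1998.8/0.868 = 2302.76; 2014 → 2340.6/1.015 = 2306.01.
So real output changed by 2306.01/2302.76 − 1 = 0.0014, i.e. 0.14%.

0.14%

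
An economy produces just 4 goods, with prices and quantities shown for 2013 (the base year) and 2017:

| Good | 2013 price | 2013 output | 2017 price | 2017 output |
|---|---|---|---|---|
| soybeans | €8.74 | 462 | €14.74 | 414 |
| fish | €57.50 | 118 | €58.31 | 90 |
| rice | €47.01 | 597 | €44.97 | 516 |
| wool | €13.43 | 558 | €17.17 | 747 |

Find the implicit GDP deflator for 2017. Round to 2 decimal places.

Nominal GDP 2017 = 14.74·414 + 58.31·90 + 44.97·516 + 17.17·747 = 47380.77.
Real GDP 2017 (at 2013 prices) = 8.74·414 + 57.50·90 + 47.01·516 + 13.43·747 = 43082.73.
Deflator = Nominal/Real × 100 = 47380.77/43082.73 × 100 = 109.976.

109.98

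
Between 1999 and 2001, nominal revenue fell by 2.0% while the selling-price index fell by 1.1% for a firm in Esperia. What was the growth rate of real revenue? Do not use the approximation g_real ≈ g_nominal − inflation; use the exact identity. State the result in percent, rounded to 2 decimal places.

-0.91%

(1 + g_nom) = (1 + g_real)(1 + π), so g_real = 0.9800 / 0.9890 − 1 = -0.00910.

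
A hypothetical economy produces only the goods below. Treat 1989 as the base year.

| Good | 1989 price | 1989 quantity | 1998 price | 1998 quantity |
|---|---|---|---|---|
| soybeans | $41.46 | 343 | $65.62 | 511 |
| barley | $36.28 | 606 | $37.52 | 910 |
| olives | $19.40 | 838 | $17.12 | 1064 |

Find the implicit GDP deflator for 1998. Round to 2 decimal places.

Nominal GDP 1998 = 65.62·511 + 37.52·910 + 17.12·1064 = 85890.70.
Real GDP 1998 (at 1989 prices) = 41.46·511 + 36.28·910 + 19.40·1064 = 74842.46.
Deflator = Nominal/Real × 100 = 85890.70/74842.46 × 100 = 114.762.

114.76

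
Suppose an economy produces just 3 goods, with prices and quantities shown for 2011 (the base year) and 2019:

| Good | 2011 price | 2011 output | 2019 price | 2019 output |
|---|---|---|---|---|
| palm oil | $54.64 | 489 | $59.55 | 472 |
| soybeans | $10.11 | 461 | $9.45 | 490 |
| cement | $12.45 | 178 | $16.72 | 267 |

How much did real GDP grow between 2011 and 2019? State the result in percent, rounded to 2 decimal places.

1.41%

Real GDP 2011 = Nominal GDP 2011 = 54.64·489 + 10.11·461 + 12.45·178 = 33595.77.
Real GDP 2019 (at 2011 prices) = 54.64·472 + 10.11·490 + 12.45·267 = 34068.13.
Real growth = 34068.13/33595.77 − 1 = 0.0141.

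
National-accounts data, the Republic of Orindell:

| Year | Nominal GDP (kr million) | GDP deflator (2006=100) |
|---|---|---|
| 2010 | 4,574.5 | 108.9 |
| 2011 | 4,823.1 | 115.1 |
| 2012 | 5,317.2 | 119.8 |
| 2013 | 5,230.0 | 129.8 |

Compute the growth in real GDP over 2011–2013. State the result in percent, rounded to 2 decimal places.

-3.84%

Real GDP 2011 = 4823.1/1.151 = 4190.36.
Real GDP 2013 = 5230.0/1.298 = 4029.28.
Change = 4029.28/4190.36 − 1 = -0.0384.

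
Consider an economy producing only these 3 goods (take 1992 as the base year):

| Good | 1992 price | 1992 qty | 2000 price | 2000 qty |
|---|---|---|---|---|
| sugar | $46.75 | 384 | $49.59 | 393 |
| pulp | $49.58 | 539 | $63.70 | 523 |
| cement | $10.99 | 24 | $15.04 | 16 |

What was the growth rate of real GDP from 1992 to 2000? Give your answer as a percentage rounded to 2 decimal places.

-1.02%

Real GDP 1992 = Nominal GDP 1992 = 46.75·384 + 49.58·539 + 10.99·24 = 44939.38.
Real GDP 2000 (at 1992 prices) = 46.75·393 + 49.58·523 + 10.99·16 = 44478.93.
Real growth = 44478.93/44939.38 − 1 = -0.0102.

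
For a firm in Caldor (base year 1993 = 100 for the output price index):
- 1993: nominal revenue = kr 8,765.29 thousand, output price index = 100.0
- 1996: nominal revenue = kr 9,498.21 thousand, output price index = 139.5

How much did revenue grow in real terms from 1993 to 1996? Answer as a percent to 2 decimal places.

-22.32%

Real revenue 1993 = 8765.29 / 1.000 = 8765.29.
Real revenue 1996 = 9498.21 / 1.395 = 6808.75.
Real growth = 6808.75 / 8765.29 − 1 = -0.2232.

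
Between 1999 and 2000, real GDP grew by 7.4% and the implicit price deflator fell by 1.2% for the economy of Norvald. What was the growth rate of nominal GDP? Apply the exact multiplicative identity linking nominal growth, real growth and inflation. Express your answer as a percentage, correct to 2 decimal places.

6.11%

(1 + g_nom) = (1 + g_real)(1 + π) = 1.0740 × 0.9880 = 1.06111.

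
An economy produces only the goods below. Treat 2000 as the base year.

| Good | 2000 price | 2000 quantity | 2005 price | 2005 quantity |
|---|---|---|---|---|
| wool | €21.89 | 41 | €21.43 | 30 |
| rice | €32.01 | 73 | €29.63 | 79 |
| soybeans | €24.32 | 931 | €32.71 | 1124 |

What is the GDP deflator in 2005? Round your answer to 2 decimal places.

Nominal GDP 2005 = 21.43·30 + 29.63·79 + 32.71·1124 = 39749.71.
Real GDP 2005 (at 2000 prices) = 21.89·30 + 32.01·79 + 24.32·1124 = 30521.17.
Deflator = Nominal/Real × 100 = 39749.71/30521.17 × 100 = 130.237.

130.24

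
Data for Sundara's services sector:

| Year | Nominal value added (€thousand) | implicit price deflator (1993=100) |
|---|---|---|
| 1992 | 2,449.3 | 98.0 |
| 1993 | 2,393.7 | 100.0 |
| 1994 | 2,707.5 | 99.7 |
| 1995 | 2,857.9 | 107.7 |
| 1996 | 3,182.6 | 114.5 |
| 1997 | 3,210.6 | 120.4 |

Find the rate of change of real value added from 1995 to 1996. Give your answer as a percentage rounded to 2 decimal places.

4.75%

Real value added 1995 = 2857.9/1.077 = 2653.57.
Real value added 1996 = 3182.6/1.145 = 2779.56.
Change = 2779.56/2653.57 − 1 = 0.0475.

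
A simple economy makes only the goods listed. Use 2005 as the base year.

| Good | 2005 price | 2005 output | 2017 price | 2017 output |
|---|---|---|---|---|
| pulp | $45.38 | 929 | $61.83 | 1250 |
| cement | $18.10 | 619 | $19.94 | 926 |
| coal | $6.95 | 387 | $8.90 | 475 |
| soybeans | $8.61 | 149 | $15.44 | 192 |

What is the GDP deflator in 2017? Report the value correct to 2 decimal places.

Nominal GDP 2017 = 61.83·1250 + 19.94·926 + 8.90·475 + 15.44·192 = 102943.92.
Real GDP 2017 (at 2005 prices) = 45.38·1250 + 18.10·926 + 6.95·475 + 8.61·192 = 78439.97.
Deflator = Nominal/Real × 100 = 102943.92/78439.97 × 100 = 131.239.

131.24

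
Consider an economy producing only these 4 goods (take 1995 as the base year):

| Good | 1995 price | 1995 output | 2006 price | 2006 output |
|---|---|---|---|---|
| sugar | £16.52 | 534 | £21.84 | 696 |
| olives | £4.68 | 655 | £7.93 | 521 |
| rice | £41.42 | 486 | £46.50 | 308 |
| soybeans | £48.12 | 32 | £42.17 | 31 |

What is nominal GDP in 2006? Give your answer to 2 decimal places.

£34961.44

Nominal GDP 2006 = Σ (p_2006 × q_2006) = 21.84·696 + 7.93·521 + 46.50·308 + 42.17·31 = 34961.44.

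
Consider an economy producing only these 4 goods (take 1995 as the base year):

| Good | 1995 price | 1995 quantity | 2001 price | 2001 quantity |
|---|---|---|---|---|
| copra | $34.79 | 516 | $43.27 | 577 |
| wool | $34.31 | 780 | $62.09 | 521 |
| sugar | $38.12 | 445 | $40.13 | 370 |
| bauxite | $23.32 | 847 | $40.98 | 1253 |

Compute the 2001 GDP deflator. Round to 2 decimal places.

151.97

Nominal GDP 2001 = 43.27·577 + 62.09·521 + 40.13·370 + 40.98·1253 = 123511.72.
Real GDP 2001 (at 1995 prices) = 34.79·577 + 34.31·521 + 38.12·370 + 23.32·1253 = 81273.70.
Deflator = Nominal/Real × 100 = 123511.72/81273.70 × 100 = 151.970.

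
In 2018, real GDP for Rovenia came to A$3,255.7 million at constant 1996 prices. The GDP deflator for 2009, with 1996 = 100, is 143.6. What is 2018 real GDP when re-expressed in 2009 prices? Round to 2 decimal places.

Real GDP in 2009 prices = Real GDP in 1996 prices × (P_2009/P_1996) = 3255.7 × 1.436 = 4675.19.

A$4,675.19 million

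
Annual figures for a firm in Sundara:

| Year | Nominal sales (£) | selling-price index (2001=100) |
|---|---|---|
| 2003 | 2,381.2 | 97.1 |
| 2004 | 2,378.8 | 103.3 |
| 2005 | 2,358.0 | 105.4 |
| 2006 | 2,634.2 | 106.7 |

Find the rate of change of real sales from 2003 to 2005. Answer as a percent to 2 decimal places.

-8.77%

Real sales 2003 = 2381.2/0.971 = 2452.32.
Real sales 2005 = 2358.0/1.054 = 2237.19.
Change = 2237.19/2452.32 − 1 = -0.0877.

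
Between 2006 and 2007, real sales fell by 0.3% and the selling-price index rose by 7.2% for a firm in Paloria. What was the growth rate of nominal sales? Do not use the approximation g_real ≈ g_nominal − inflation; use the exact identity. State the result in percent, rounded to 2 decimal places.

6.88%

(1 + g_nom) = (1 + g_real)(1 + π) = 0.9970 × 1.0720 = 1.06878.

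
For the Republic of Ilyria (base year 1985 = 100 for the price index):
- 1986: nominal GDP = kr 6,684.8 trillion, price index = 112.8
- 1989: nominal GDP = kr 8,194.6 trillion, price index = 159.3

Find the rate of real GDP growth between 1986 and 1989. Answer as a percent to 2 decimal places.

-13.20%

Deflate each year: 1986 → 6684.8/1.128 = 5926.24; 1989 → 8194.6/1.593 = 5144.13.
So real GDP changed by 5144.13/5926.24 − 1 = -0.1320, i.e. -13.20%.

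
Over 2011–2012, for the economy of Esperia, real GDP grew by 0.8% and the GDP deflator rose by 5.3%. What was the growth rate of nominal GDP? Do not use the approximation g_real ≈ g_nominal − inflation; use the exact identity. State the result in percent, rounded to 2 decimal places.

(1 + g_nom) = (1 + g_real)(1 + π) = 1.0080 × 1.0530 = 1.06142.

6.14%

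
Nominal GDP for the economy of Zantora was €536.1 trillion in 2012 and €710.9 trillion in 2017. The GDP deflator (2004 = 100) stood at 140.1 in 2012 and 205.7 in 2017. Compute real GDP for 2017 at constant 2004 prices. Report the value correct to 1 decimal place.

Real GDP = Nominal / (GDP deflator/100) = 710.9 / 2.057 = 345.60.

€345.6 trillion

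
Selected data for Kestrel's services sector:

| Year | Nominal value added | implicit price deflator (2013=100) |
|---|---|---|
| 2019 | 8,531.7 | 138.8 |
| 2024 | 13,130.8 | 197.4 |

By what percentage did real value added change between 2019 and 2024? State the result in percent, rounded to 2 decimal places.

Deflate each year: 2019 → 8531.7/1.388 = 6146.76; 2024 → 13130.8/1.974 = 6651.87.
So real value added changed by 6651.87/6146.76 − 1 = 0.0822, i.e. 8.22%.

8.22%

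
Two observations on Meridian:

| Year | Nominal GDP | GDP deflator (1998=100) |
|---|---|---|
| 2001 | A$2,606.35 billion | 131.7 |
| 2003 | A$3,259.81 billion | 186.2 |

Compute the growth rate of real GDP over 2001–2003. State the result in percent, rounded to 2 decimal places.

Real GDP 2001 = 2606.35 / 1.317 = 1979.01.
Real GDP 2003 = 3259.81 / 1.862 = 1750.70.
Real growth = 1750.70 / 1979.01 − 1 = -0.1154.

-11.54%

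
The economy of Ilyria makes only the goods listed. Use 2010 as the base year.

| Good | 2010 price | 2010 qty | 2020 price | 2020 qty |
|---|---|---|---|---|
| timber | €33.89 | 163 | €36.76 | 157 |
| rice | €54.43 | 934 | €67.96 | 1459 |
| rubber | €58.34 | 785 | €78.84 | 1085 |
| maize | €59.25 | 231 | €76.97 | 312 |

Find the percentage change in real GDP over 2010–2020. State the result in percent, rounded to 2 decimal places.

43.74%

Real GDP 2010 = Nominal GDP 2010 = 33.89·163 + 54.43·934 + 58.34·785 + 59.25·231 = 115845.34.
Real GDP 2020 (at 2010 prices) = 33.89·157 + 54.43·1459 + 58.34·1085 + 59.25·312 = 166519.00.
Real growth = 166519.00/115845.34 − 1 = 0.4374.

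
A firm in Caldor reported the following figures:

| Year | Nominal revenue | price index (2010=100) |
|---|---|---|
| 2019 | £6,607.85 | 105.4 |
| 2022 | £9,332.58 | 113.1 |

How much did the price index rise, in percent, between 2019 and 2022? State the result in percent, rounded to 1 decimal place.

Price-level change = 113.1 / 105.4 − 1 = 0.0731.

7.3%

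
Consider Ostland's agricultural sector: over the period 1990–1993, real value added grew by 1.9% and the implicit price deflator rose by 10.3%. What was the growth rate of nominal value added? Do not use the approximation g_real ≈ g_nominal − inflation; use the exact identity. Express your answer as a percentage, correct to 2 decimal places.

(1 + g_nom) = (1 + g_real)(1 + π) = 1.0190 × 1.1030 = 1.12396.

12.40%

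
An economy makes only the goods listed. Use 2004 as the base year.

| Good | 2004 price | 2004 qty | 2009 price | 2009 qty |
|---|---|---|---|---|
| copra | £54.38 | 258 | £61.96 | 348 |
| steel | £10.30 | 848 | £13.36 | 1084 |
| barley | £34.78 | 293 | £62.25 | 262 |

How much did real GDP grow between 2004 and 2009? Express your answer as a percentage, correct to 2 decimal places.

Real GDP 2004 = Nominal GDP 2004 = 54.38·258 + 10.30·848 + 34.78·293 = 32954.98.
Real GDP 2009 (at 2004 prices) = 54.38·348 + 10.30·1084 + 34.78·262 = 39201.80.
Real growth = 39201.80/32954.98 − 1 = 0.1896.

18.96%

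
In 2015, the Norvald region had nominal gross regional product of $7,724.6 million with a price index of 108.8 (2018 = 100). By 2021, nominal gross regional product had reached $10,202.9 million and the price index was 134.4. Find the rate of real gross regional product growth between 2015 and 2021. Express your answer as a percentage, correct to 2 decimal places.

Real gross regional product 2015 = 7724.6 / 1.088 = 7099.82.
Real gross regional product 2021 = 10202.9 / 1.344 = 7591.44.
Real growth = 7591.44 / 7099.82 − 1 = 0.0692.

6.92%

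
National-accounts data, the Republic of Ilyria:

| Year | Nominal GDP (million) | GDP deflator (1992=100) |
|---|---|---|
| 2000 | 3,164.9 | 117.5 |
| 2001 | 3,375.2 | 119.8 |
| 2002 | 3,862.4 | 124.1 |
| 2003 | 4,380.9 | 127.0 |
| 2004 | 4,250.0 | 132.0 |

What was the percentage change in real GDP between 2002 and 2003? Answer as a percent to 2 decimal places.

10.83%

Real GDP 2002 = 3862.4/1.241 = 3112.33.
Real GDP 2003 = 4380.9/1.270 = 3449.53.
Change = 3449.53/3112.33 − 1 = 0.1083.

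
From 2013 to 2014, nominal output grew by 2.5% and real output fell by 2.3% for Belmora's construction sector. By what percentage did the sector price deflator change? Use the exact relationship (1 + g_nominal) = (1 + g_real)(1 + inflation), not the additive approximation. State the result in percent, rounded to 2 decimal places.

4.91%

(1 + g_nom) = (1 + g_real)(1 + π), so π = 1.0250 / 0.9770 − 1 = 0.04913.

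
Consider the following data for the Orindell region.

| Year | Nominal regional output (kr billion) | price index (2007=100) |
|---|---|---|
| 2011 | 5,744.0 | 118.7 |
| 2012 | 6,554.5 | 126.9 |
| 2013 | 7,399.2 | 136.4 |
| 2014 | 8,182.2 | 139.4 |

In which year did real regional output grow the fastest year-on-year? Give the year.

2014

2012: real = 6554.5/1.269 = 5165.09; growth vs 2011 (4839.09) = 6.74%.
2013: real = 7399.2/1.364 = 5424.63; growth vs 2012 (5165.09) = 5.02%.
2014: real = 8182.2/1.394 = 5869.58; growth vs 2013 (5424.63) = 8.20%.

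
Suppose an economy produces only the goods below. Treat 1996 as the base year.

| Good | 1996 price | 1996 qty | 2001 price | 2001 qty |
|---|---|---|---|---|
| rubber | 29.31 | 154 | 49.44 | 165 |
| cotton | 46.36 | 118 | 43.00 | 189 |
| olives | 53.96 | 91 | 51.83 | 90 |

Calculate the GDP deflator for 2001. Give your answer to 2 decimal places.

113.52

Nominal GDP 2001 = 49.44·165 + 43.00·189 + 51.83·90 = 20949.30.
Real GDP 2001 (at 1996 prices) = 29.31·165 + 46.36·189 + 53.96·90 = 18454.59.
Deflator = Nominal/Real × 100 = 20949.30/18454.59 × 100 = 113.518.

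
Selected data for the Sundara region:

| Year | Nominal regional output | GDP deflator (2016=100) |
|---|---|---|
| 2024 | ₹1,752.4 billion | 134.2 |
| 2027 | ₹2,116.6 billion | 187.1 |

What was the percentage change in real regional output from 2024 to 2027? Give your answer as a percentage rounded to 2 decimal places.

Real regional output 2024 = 1752.4 / 1.342 = 1305.81.
Real regional output 2027 = 2116.6 / 1.871 = 1131.27.
Real growth = 1131.27 / 1305.81 − 1 = -0.1337.

-13.37%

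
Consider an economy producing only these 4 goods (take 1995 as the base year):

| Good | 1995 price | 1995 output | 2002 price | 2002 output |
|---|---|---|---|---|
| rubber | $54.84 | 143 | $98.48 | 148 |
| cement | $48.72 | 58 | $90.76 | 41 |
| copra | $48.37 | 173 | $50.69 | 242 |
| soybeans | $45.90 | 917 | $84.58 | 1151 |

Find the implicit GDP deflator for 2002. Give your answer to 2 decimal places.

Nominal GDP 2002 = 98.48·148 + 90.76·41 + 50.69·242 + 84.58·1151 = 127914.76.
Real GDP 2002 (at 1995 prices) = 54.84·148 + 48.72·41 + 48.37·242 + 45.90·1151 = 74650.28.
Deflator = Nominal/Real × 100 = 127914.76/74650.28 × 100 = 171.352.

171.35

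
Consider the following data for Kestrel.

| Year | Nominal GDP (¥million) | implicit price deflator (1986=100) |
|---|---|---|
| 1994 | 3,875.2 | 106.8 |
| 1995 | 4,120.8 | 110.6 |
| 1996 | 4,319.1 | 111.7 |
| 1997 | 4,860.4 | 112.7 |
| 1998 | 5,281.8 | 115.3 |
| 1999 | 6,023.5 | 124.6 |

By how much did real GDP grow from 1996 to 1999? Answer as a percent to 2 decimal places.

25.02%

Real GDP 1996 = 4319.1/1.117 = 3866.70.
Real GDP 1999 = 6023.5/1.246 = 4834.27.
Change = 4834.27/3866.70 − 1 = 0.2502.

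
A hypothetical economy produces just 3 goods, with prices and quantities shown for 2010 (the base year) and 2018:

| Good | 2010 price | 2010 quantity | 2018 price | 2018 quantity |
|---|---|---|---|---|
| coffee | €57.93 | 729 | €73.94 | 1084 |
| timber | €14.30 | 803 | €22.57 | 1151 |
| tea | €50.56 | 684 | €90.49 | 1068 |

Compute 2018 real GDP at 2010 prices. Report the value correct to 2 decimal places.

€133253.50

Real GDP 2018 = Σ (p_2010 × q_2018) = 57.93·1084 + 14.30·1151 + 50.56·1068 = 133253.50.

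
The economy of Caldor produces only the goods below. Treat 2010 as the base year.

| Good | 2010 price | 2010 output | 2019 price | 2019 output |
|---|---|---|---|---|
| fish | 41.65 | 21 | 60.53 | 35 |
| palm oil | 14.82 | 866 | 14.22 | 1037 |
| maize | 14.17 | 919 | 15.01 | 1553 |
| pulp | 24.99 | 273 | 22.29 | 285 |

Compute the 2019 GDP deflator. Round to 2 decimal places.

Nominal GDP 2019 = 60.53·35 + 14.22·1037 + 15.01·1553 + 22.29·285 = 46527.87.
Real GDP 2019 (at 2010 prices) = 41.65·35 + 14.82·1037 + 14.17·1553 + 24.99·285 = 45954.25.
Deflator = Nominal/Real × 100 = 46527.87/45954.25 × 100 = 101.248.

101.25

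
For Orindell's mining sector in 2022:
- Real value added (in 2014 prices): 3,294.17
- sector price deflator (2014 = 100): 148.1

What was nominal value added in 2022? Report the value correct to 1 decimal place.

4,878.7

Nominal value added = Real × (sector price deflator/100) = 3294.17 × 1.481 = 4878.67.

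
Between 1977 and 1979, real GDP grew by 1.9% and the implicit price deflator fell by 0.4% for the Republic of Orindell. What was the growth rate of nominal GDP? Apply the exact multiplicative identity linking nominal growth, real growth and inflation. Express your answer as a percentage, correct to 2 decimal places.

(1 + g_nom) = (1 + g_real)(1 + π) = 1.0190 × 0.9960 = 1.01492.

1.49%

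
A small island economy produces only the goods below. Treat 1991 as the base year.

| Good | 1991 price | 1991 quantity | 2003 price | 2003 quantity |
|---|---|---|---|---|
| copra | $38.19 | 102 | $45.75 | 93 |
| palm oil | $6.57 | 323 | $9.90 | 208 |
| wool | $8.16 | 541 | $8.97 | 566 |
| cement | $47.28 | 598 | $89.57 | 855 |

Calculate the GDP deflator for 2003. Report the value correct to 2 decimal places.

Nominal GDP 2003 = 45.75·93 + 9.90·208 + 8.97·566 + 89.57·855 = 87973.32.
Real GDP 2003 (at 1991 prices) = 38.19·93 + 6.57·208 + 8.16·566 + 47.28·855 = 49961.19.
Deflator = Nominal/Real × 100 = 87973.32/49961.19 × 100 = 176.083.

176.08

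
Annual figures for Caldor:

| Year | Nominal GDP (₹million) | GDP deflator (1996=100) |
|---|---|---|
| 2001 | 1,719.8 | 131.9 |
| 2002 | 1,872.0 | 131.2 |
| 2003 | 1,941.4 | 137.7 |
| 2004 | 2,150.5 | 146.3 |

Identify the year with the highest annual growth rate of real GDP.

2002

2002: real = 1872.0/1.312 = 1426.83; growth vs 2001 (1303.87) = 9.43%.
2003: real = 1941.4/1.377 = 1409.88; growth vs 2002 (1426.83) = -1.19%.
2004: real = 2150.5/1.463 = 1469.92; growth vs 2003 (1409.88) = 4.26%.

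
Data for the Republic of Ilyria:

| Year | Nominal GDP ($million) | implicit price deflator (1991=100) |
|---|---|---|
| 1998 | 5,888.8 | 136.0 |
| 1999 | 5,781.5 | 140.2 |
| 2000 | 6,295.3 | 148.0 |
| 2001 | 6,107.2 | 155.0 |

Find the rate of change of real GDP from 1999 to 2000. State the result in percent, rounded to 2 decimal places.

Real GDP 1999 = 5781.5/1.402 = 4123.75.
Real GDP 2000 = 6295.3/1.480 = 4253.58.
Change = 4253.58/4123.75 − 1 = 0.0315.

3.15%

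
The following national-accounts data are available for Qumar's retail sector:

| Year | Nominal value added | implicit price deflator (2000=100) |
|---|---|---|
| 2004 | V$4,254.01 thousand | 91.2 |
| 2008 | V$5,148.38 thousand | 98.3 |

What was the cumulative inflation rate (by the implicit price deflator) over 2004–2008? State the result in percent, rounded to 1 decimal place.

Price-level change = 98.3 / 91.2 − 1 = 0.0779.

7.8%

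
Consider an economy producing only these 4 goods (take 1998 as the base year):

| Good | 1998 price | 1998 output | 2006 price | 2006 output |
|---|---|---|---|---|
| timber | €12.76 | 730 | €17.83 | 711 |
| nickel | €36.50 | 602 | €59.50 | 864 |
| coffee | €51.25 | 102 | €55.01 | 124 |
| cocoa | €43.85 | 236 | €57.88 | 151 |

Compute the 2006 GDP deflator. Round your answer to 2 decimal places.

Nominal GDP 2006 = 17.83·711 + 59.50·864 + 55.01·124 + 57.88·151 = 79646.25.
Real GDP 2006 (at 1998 prices) = 12.76·711 + 36.50·864 + 51.25·124 + 43.85·151 = 53584.71.
Deflator = Nominal/Real × 100 = 79646.25/53584.71 × 100 = 148.636.

148.64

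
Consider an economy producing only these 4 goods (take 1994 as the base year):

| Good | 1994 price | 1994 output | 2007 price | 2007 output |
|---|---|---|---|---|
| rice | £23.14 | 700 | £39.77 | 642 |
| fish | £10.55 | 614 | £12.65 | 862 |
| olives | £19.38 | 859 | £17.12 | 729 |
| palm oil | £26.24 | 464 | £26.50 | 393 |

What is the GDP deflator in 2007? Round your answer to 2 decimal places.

Nominal GDP 2007 = 39.77·642 + 12.65·862 + 17.12·729 + 26.50·393 = 59331.62.
Real GDP 2007 (at 1994 prices) = 23.14·642 + 10.55·862 + 19.38·729 + 26.24·393 = 48390.32.
Deflator = Nominal/Real × 100 = 59331.62/48390.32 × 100 = 122.611.

122.61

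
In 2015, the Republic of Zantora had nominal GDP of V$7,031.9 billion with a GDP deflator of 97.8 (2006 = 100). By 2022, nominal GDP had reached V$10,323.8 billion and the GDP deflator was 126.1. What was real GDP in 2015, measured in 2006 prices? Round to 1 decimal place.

Real GDP = Nominal / (GDP deflator/100) = 7031.9 / 0.978 = 7190.08.

V$7,190.1 billion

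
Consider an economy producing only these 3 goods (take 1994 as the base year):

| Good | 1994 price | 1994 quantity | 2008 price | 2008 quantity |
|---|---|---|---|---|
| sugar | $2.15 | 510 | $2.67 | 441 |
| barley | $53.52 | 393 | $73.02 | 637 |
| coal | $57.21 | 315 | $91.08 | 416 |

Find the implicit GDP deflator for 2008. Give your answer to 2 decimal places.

145.45

Nominal GDP 2008 = 2.67·441 + 73.02·637 + 91.08·416 = 85580.49.
Real GDP 2008 (at 1994 prices) = 2.15·441 + 53.52·637 + 57.21·416 = 58839.75.
Deflator = Nominal/Real × 100 = 85580.49/58839.75 × 100 = 145.447.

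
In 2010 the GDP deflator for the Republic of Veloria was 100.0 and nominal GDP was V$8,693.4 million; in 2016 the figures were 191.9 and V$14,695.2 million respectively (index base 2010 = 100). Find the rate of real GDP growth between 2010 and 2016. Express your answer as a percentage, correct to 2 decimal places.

Deflate each year: 2010 → 8693.4/1.000 = 8693.40; 2016 → 14695.2/1.919 = 7657.74.
So real GDP changed by 7657.74/8693.40 − 1 = -0.1191, i.e. -11.91%.

-11.91%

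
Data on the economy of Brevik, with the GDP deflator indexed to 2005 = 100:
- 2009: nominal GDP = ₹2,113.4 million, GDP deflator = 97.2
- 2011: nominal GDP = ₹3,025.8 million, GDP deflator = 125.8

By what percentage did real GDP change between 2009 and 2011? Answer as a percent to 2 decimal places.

10.62%

Deflate each year: 2009 → 2113.4/0.972 = 2174.28; 2011 → 3025.8/1.258 = 2405.25.
So real GDP changed by 2405.25/2174.28 − 1 = 0.1062, i.e. 10.62%.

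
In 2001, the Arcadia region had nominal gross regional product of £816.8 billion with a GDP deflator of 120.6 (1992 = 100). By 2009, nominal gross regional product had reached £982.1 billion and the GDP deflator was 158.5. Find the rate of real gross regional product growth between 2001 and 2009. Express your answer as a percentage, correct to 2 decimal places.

Real gross regional product 2001 = 816.8 / 1.206 = 677.28.
Real gross regional product 2009 = 982.1 / 1.585 = 619.62.
Real growth = 619.62 / 677.28 − 1 = -0.0851.

-8.51%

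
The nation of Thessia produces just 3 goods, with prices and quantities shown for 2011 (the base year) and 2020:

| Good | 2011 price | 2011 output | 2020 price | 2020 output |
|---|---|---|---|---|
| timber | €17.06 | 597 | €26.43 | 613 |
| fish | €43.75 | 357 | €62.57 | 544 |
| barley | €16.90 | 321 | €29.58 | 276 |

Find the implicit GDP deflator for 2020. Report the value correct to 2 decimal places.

150.05

Nominal GDP 2020 = 26.43·613 + 62.57·544 + 29.58·276 = 58403.75.
Real GDP 2020 (at 2011 prices) = 17.06·613 + 43.75·544 + 16.90·276 = 38922.18.
Deflator = Nominal/Real × 100 = 58403.75/38922.18 × 100 = 150.053.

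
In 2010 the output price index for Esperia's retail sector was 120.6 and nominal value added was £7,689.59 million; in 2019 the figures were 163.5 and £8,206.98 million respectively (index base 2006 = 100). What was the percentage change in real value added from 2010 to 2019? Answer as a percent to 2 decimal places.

Deflate each year: 2010 → 7689.59/1.206 = 6376.11; 2019 → 8206.98/1.635 = 5019.56.
So real value added changed by 5019.56/6376.11 − 1 = -0.2128, i.e. -21.28%.

-21.28%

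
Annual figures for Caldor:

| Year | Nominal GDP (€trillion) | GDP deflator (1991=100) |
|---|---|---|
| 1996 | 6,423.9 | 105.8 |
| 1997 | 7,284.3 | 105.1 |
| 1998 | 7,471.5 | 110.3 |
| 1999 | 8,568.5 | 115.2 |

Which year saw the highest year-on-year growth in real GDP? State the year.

1997

1997: real = 7284.3/1.051 = 6930.83; growth vs 1996 (6071.74) = 14.15%.
1998: real = 7471.5/1.103 = 6773.80; growth vs 1997 (6930.83) = -2.27%.
1999: real = 8568.5/1.152 = 7437.93; growth vs 1998 (6773.80) = 9.80%.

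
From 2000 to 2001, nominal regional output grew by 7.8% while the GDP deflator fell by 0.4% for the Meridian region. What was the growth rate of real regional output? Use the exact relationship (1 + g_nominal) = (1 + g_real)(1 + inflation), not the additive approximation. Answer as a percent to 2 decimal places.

8.23%

(1 + g_nom) = (1 + g_real)(1 + π), so g_real = 1.0780 / 0.9960 − 1 = 0.08233.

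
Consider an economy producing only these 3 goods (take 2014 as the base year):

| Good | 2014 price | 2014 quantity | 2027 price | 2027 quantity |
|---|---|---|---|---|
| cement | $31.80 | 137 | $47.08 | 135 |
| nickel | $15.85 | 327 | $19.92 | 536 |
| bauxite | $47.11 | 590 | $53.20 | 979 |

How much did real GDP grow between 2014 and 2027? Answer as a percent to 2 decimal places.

57.79%

Real GDP 2014 = Nominal GDP 2014 = 31.80·137 + 15.85·327 + 47.11·590 = 37334.45.
Real GDP 2027 (at 2014 prices) = 31.80·135 + 15.85·536 + 47.11·979 = 58909.29.
Real growth = 58909.29/37334.45 − 1 = 0.5779.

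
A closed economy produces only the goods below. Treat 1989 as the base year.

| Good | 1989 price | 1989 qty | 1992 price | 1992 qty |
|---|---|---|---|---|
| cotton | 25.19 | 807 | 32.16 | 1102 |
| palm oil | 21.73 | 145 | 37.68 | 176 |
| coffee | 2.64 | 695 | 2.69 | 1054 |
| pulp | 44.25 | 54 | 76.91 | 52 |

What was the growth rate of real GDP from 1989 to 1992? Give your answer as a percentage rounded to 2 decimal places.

Real GDP 1989 = Nominal GDP 1989 = 25.19·807 + 21.73·145 + 2.64·695 + 44.25·54 = 27703.48.
Real GDP 1992 (at 1989 prices) = 25.19·1102 + 21.73·176 + 2.64·1054 + 44.25·52 = 36667.42.
Real growth = 36667.42/27703.48 − 1 = 0.3236.

32.36%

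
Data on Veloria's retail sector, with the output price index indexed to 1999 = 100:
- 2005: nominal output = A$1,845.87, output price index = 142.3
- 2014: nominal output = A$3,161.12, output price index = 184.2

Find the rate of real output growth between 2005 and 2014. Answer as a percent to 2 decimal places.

32.30%

Real output 2005 = 1845.87 / 1.423 = 1297.17.
Real output 2014 = 3161.12 / 1.842 = 1716.13.
Real growth = 1716.13 / 1297.17 − 1 = 0.3230.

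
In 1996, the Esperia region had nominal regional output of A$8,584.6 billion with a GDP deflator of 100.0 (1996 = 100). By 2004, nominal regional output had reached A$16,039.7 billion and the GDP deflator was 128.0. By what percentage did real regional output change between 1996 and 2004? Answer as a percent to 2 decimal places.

Real regional output 1996 = 8584.6 / 1.000 = 8584.60.
Real regional output 2004 = 16039.7 / 1.280 = 12531.02.
Real growth = 12531.02 / 8584.60 − 1 = 0.4597.

45.97%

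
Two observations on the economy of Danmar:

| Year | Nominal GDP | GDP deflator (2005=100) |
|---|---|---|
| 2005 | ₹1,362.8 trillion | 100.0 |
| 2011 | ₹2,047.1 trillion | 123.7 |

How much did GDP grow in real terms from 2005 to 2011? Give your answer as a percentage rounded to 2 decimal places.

Deflate each year: 2005 → 1362.8/1.000 = 1362.80; 2011 → 2047.1/1.237 = 1654.89.
So real GDP changed by 1654.89/1362.80 − 1 = 0.2143, i.e. 21.43%.

21.43%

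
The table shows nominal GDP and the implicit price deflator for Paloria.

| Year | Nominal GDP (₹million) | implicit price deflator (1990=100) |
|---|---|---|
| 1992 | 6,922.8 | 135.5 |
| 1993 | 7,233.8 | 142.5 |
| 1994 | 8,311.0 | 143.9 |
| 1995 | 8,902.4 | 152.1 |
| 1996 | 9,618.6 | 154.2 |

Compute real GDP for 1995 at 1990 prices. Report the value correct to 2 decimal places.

₹5,852.99 million

Real GDP 1995 = 8902.4 / 1.521 = 5852.99.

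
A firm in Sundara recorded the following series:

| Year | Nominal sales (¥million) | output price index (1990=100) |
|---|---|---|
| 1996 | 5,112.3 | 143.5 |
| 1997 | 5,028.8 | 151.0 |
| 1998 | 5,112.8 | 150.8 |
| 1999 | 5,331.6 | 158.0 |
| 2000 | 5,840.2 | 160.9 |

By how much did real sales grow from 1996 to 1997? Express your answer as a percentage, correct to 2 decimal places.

-6.52%

Real sales 1996 = 5112.3/1.435 = 3562.58.
Real sales 1997 = 5028.8/1.510 = 3330.33.
Change = 3330.33/3562.58 − 1 = -0.0652.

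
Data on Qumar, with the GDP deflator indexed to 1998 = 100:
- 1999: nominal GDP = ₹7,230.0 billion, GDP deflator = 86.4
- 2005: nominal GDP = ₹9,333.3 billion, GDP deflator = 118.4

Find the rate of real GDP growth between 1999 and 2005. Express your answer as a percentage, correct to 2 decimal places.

Deflate each year: 1999 → 7230.0/0.864 = 8368.06; 2005 → 9333.3/1.184 = 7882.85.
So real GDP changed by 7882.85/8368.06 − 1 = -0.0580, i.e. -5.80%.

-5.80%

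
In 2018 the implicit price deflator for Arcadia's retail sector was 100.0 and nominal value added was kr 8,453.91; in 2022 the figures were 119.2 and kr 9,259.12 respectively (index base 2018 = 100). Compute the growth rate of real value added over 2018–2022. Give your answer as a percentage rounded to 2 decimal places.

Real value added 2018 = 8453.91 / 1.000 = 8453.91.
Real value added 2022 = 9259.12 / 1.192 = 7767.72.
Real growth = 7767.72 / 8453.91 − 1 = -0.0812.

-8.12%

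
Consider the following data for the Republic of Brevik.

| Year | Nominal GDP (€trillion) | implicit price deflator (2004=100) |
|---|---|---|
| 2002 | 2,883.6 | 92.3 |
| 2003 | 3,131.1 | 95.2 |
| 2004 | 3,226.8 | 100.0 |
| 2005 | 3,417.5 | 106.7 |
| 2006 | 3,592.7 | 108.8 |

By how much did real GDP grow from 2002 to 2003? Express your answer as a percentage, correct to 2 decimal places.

5.28%

Real GDP 2002 = 2883.6/0.923 = 3124.16.
Real GDP 2003 = 3131.1/0.952 = 3288.97.
Change = 3288.97/3124.16 − 1 = 0.0528.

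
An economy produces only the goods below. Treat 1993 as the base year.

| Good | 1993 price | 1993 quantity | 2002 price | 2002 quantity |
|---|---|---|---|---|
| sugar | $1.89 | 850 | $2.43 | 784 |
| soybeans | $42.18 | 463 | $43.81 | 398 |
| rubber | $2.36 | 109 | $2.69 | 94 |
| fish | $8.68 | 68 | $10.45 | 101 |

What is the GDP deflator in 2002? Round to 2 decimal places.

Nominal GDP 2002 = 2.43·784 + 43.81·398 + 2.69·94 + 10.45·101 = 20649.81.
Real GDP 2002 (at 1993 prices) = 1.89·784 + 42.18·398 + 2.36·94 + 8.68·101 = 19367.92.
Deflator = Nominal/Real × 100 = 20649.81/19367.92 × 100 = 106.619.

106.62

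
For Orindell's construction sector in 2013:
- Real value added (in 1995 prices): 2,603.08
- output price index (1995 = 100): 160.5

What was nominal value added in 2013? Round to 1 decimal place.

Nominal value added = Real × (output price index/100) = 2603.08 × 1.605 = 4177.94.

4,177.9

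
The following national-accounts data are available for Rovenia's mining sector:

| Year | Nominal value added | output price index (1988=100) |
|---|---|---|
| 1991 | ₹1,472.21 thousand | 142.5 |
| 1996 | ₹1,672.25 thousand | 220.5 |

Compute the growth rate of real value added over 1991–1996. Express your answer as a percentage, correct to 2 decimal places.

-26.59%

Real value added 1991 = 1472.21 / 1.425 = 1033.13.
Real value added 1996 = 1672.25 / 2.205 = 758.39.
Real growth = 758.39 / 1033.13 − 1 = -0.2659.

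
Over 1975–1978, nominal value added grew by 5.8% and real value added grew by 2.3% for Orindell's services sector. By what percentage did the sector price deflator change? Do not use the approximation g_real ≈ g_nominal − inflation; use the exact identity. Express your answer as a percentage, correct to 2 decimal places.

3.42%

(1 + g_nom) = (1 + g_real)(1 + π), so π = 1.0580 / 1.0230 − 1 = 0.03421.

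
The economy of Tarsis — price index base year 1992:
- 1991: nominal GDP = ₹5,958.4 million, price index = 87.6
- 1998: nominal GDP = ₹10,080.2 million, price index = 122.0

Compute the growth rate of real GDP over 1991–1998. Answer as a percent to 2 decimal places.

Real GDP 1991 = 5958.4 / 0.876 = 6801.83.
Real GDP 1998 = 10080.2 / 1.220 = 8262.46.
Real growth = 8262.46 / 6801.83 − 1 = 0.2147.

21.47%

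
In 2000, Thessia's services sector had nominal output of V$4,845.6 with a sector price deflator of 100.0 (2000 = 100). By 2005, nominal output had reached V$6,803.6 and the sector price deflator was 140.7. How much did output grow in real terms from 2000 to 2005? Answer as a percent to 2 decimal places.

-0.21%

Deflate each year: 2000 → 4845.6/1.000 = 4845.60; 2005 → 6803.6/1.407 = 4835.54.
So real output changed by 4835.54/4845.60 − 1 = -0.0021, i.e. -0.21%.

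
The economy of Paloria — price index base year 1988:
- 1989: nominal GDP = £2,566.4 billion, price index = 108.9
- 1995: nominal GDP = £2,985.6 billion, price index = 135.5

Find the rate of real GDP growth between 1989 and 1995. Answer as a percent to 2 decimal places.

-6.50%

Real GDP 1989 = 2566.4 / 1.089 = 2356.66.
Real GDP 1995 = 2985.6 / 1.355 = 2203.39.
Real growth = 2203.39 / 2356.66 − 1 = -0.0650.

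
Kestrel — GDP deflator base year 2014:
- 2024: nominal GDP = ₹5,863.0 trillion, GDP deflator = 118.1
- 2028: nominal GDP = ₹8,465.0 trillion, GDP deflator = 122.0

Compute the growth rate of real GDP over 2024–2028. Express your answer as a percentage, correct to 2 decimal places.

39.76%

Real GDP 2024 = 5863.0 / 1.181 = 4964.44.
Real GDP 2028 = 8465.0 / 1.220 = 6938.52.
Real growth = 6938.52 / 4964.44 − 1 = 0.3976.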